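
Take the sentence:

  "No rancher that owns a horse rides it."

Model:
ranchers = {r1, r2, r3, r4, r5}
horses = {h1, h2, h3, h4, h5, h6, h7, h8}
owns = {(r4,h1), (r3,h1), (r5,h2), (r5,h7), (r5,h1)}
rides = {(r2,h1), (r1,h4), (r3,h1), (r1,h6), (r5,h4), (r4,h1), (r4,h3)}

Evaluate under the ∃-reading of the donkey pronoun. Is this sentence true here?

"it" takes "a horse" as antecedent — a donkey pronoun bound across the clause boundary.
Truth condition: for no (r,h) with owns(r,h) does rides(r,h) hold.
Restrictor pairs — does the scope hold? (r3,h1):holds  (r4,h1):holds  (r5,h1):fails  (r5,h2):fails  (r5,h7):fails
Scope holds for 2 pair(s), so the sentence is false.

False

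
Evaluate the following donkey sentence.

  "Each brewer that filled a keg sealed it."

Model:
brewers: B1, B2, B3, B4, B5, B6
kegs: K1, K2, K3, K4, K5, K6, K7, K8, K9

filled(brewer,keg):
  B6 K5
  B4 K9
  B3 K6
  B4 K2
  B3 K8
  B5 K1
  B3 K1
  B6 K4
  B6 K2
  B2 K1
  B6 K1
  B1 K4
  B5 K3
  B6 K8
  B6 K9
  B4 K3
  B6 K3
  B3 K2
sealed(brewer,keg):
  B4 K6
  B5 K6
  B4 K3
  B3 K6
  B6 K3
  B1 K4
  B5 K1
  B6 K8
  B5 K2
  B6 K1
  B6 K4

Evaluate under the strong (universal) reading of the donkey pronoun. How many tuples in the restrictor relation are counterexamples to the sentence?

"it" takes "a keg" as antecedent — a donkey pronoun bound across the clause boundary.
Strong reading: for every (b,k) with filled(b,k), sealed(b,k).
Restrictor pairs: (B1,K4) ✓  (B2,K1) ✗  (B3,K1) ✗  (B3,K2) ✗  (B3,K6) ✓  (B3,K8) ✗  (B4,K2) ✗  (B4,K3) ✓  (B4,K9) ✗  (B5,K1) ✓  (B5,K3) ✗  (B6,K1) ✓  (B6,K2) ✗  (B6,K3) ✓  (B6,K4) ✓  (B6,K5) ✗  (B6,K8) ✓  (B6,K9) ✗
Counterexamples (restrictor pairs failing the scope): 10.

10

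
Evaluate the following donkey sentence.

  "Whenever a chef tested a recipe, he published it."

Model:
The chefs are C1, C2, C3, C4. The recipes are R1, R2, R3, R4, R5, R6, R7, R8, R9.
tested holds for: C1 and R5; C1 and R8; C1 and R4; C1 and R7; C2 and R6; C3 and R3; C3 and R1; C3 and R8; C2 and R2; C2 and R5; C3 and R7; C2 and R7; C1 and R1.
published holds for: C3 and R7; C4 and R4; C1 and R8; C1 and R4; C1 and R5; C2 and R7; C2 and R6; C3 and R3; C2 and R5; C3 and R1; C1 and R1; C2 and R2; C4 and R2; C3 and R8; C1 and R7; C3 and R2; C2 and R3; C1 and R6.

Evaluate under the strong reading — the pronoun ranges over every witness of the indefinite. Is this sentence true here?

True

"it" takes "a recipe" as antecedent — a donkey pronoun bound across the clause boundary.
Strong reading: for every (c,r) with tested(c,r), published(c,r).
Restrictor pairs: (C1,R1) ✓  (C1,R4) ✓  (C1,R5) ✓  (C1,R7) ✓  (C1,R8) ✓  (C2,R2) ✓  (C2,R5) ✓  (C2,R6) ✓  (C2,R7) ✓  (C3,R1) ✓  (C3,R3) ✓  (C3,R7) ✓  (C3,R8) ✓
Every restrictor pair satisfies the scope.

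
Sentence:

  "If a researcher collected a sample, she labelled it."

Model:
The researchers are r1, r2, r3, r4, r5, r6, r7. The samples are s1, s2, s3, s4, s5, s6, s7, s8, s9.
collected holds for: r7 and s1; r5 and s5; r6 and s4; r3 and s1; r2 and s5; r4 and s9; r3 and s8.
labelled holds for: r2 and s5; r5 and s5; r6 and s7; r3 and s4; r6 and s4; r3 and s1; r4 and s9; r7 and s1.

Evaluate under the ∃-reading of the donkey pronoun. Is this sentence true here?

True

"it" takes "a sample" as antecedent — a donkey pronoun bound across the clause boundary.
Weak reading: every researcher r with some collected-sample has at least one collected-sample s such that labelled(r,s).
Per researcher: r2:✓  r3:✓  r4:✓  r5:✓  r6:✓  r7:✓
Every researcher in the restrictor has a witness.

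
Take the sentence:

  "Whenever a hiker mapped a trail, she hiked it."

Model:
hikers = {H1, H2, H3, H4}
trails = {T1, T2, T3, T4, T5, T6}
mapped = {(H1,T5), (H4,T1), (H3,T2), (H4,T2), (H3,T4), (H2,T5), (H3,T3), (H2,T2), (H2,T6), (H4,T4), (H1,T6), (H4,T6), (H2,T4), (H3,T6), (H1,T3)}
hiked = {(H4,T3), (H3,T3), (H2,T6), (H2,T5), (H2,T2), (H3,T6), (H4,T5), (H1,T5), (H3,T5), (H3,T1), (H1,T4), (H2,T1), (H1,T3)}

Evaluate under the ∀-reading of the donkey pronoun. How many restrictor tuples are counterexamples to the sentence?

"it" takes "a trail" as antecedent — a donkey pronoun bound across the clause boundary.
Strong reading: for every (h,t) with mapped(h,t), hiked(h,t).
Restrictor pairs: (H1,T3) ✓  (H1,T5) ✓  (H1,T6) ✗  (H2,T2) ✓  (H2,T4) ✗  (H2,T5) ✓  (H2,T6) ✓  (H3,T2) ✗  (H3,T3) ✓  (H3,T4) ✗  (H3,T6) ✓  (H4,T1) ✗  (H4,T2) ✗  (H4,T4) ✗  (H4,T6) ✗
Counterexamples (restrictor pairs failing the scope): 8.

8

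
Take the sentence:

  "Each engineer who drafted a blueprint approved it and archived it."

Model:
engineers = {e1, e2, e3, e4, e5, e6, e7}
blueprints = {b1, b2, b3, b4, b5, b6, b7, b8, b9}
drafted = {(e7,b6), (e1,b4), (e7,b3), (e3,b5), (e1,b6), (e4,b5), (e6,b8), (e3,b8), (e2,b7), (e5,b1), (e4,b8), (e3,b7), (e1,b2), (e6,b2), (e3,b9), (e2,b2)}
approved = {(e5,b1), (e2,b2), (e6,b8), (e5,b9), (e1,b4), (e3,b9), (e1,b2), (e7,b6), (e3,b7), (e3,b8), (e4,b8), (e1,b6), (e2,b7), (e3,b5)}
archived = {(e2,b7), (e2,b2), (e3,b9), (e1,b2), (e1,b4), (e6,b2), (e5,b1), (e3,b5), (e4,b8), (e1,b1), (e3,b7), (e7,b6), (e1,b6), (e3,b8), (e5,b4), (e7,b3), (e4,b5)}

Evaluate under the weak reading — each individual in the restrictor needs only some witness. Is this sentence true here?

False

"it" takes "a blueprint" as antecedent — a donkey pronoun bound across the clause boundary.
Weak reading: every engineer e with some drafted-blueprint has at least one drafted-blueprint b such that approved(e,b) ∧ archived(e,b).
Per engineer: e1:✓  e2:✓  e3:✓  e4:✓  e5:✓  e6:✗  e7:✓
e6 has no witness among its drafted-blueprints.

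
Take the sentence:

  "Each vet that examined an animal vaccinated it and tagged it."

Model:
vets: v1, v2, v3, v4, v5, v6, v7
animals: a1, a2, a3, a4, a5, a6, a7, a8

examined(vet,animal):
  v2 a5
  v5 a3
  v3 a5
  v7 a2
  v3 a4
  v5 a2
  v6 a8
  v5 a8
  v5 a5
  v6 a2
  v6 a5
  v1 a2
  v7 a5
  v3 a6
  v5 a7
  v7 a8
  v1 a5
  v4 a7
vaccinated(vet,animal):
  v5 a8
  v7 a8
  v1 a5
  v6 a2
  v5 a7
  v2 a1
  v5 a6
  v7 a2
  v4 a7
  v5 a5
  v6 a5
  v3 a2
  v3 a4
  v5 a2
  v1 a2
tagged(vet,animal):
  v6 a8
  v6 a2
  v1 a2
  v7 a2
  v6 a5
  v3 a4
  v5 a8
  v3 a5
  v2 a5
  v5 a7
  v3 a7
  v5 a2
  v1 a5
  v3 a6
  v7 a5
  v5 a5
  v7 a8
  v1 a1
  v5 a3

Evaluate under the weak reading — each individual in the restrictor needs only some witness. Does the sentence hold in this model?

"it" takes "an animal" as antecedent — a donkey pronoun bound across the clause boundary.
Weak reading: every vet v with some examined-animal has at least one examined-animal a such that vaccinated(v,a) ∧ tagged(v,a).
Per vet: v1:✓  v2:✗  v3:✓  v4:✗  v5:✓  v6:✓  v7:✓
v2 has no witness among its examined-animals.

False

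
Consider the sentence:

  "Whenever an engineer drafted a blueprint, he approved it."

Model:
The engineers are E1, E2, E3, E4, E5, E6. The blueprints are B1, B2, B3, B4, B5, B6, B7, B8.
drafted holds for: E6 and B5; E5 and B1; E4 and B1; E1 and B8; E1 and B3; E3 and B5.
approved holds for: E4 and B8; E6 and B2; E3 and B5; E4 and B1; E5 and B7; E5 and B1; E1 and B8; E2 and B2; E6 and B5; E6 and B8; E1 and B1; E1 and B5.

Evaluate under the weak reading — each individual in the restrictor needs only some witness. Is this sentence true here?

True

"it" takes "a blueprint" as antecedent — a donkey pronoun bound across the clause boundary.
Weak reading: every engineer e with some drafted-blueprint has at least one drafted-blueprint b such that approved(e,b).
Per engineer: E1:✓  E3:✓  E4:✓  E5:✓  E6:✓
Every engineer in the restrictor has a witness.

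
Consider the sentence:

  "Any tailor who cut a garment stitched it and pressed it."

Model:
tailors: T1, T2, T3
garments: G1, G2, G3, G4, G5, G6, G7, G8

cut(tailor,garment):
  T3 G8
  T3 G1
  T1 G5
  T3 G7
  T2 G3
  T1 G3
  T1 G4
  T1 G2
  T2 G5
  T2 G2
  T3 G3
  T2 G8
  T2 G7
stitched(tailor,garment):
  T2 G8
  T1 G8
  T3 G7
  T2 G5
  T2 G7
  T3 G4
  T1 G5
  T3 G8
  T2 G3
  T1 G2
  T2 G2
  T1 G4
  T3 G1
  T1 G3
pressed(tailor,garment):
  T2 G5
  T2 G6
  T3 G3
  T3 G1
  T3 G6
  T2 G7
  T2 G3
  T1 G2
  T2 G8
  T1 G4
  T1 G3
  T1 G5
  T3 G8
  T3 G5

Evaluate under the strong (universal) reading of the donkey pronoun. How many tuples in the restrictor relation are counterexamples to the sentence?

"it" takes "a garment" as antecedent — a donkey pronoun bound across the clause boundary.
Strong reading: for every (t,g) with cut(t,g), stitched(t,g) ∧ pressed(t,g).
Restrictor pairs: (T1,G2) ✓  (T1,G3) ✓  (T1,G4) ✓  (T1,G5) ✓  (T2,G2) ✗  (T2,G3) ✓  (T2,G5) ✓  (T2,G7) ✓  (T2,G8) ✓  (T3,G1) ✓  (T3,G3) ✗  (T3,G7) ✗  (T3,G8) ✓
Counterexamples (restrictor pairs failing the scope): 3.

3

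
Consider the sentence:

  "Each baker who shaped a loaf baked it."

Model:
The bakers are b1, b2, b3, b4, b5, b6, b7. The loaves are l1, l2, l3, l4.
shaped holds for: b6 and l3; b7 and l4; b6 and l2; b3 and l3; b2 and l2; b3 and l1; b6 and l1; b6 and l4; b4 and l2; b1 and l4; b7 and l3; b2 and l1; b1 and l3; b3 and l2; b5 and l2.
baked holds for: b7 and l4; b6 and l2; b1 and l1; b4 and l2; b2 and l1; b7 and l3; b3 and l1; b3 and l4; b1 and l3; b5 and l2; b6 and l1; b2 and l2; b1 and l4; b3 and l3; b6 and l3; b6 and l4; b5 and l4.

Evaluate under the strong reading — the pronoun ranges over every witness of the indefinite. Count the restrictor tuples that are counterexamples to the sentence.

"it" takes "a loaf" as antecedent — a donkey pronoun bound across the clause boundary.
Strong reading: for every (b,l) with shaped(b,l), baked(b,l).
Restrictor pairs: (b1,l3) ✓  (b1,l4) ✓  (b2,l1) ✓  (b2,l2) ✓  (b3,l1) ✓  (b3,l2) ✗  (b3,l3) ✓  (b4,l2) ✓  (b5,l2) ✓  (b6,l1) ✓  (b6,l2) ✓  (b6,l3) ✓  (b6,l4) ✓  (b7,l3) ✓  (b7,l4) ✓
Counterexamples (restrictor pairs failing the scope): 1.

1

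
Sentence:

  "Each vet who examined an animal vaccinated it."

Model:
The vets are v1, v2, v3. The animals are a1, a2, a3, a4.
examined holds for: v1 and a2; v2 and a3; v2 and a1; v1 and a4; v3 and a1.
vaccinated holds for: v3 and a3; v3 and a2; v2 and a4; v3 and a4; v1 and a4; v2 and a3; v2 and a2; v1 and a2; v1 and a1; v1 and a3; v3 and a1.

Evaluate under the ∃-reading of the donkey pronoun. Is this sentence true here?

"it" takes "an animal" as antecedent — a donkey pronoun bound across the clause boundary.
Weak reading: every vet v with some examined-animal has at least one examined-animal a such that vaccinated(v,a).
Per vet: v1:✓  v2:✓  v3:✓
Every vet in the restrictor has a witness.

True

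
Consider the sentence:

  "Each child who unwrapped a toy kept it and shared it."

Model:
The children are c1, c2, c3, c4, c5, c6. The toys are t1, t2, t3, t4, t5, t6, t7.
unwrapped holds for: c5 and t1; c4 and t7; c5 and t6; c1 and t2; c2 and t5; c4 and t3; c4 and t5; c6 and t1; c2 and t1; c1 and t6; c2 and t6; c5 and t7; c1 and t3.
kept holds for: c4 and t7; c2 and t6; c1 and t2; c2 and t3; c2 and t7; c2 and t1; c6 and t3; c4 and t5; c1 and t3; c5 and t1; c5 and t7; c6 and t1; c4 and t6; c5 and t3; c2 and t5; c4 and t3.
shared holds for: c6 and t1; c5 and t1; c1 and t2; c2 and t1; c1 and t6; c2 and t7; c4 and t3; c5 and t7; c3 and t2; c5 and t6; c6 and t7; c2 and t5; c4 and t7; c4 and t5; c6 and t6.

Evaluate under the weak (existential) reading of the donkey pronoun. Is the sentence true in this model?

True

"it" takes "a toy" as antecedent — a donkey pronoun bound across the clause boundary.
Weak reading: every child c with some unwrapped-toy has at least one unwrapped-toy t such that kept(c,t) ∧ shared(c,t).
Per child: c1:✓  c2:✓  c4:✓  c5:✓  c6:✓
Every child in the restrictor has a witness.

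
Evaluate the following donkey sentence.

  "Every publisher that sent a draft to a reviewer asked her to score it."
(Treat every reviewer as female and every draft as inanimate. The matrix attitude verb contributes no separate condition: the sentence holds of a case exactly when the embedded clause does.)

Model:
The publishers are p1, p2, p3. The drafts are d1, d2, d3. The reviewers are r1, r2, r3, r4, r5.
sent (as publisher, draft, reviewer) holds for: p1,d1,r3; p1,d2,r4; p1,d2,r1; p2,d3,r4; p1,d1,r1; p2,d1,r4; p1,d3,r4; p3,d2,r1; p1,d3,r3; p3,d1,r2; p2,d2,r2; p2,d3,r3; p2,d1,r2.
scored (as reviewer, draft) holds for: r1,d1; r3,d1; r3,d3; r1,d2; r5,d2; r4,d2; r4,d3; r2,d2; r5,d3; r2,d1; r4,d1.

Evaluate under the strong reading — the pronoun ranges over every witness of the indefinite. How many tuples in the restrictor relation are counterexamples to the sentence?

"her" takes "a reviewer" as antecedent and "it" takes "a draft"; both are donkey pronouns co-varying with the restrictor.
Strong reading: for every (p,d,r) with sent(p,d,r), scored(r,d).
Restrictor triples: (p1,d1,r1)→scored(r1,d1) ✓  (p1,d1,r3)→scored(r3,d1) ✓  (p1,d2,r1)→scored(r1,d2) ✓  (p1,d2,r4)→scored(r4,d2) ✓  (p1,d3,r3)→scored(r3,d3) ✓  (p1,d3,r4)→scored(r4,d3) ✓  (p2,d1,r2)→scored(r2,d1) ✓  (p2,d1,r4)→scored(r4,d1) ✓  (p2,d2,r2)→scored(r2,d2) ✓  (p2,d3,r3)→scored(r3,d3) ✓  (p2,d3,r4)→scored(r4,d3) ✓  (p3,d1,r2)→scored(r2,d1) ✓  (p3,d2,r1)→scored(r1,d2) ✓
Counterexamples (restrictor triples failing the scope): 0.

0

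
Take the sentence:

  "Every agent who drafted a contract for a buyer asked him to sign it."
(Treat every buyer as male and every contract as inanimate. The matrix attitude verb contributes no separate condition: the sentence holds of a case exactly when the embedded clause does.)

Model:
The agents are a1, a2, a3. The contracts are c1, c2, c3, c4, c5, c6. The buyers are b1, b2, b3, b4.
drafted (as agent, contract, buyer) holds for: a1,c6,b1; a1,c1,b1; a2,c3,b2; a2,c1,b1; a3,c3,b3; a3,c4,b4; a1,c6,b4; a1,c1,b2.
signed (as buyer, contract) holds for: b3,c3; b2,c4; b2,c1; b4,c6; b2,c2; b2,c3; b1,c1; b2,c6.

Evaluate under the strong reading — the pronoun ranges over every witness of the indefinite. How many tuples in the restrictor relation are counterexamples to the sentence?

"him" takes "a buyer" as antecedent and "it" takes "a contract"; both are donkey pronouns co-varying with the restrictor.
Strong reading: for every (a,c,b) with drafted(a,c,b), signed(b,c).
Restrictor triples: (a1,c1,b1)→signed(b1,c1) ✓  (a1,c1,b2)→signed(b2,c1) ✓  (a1,c6,b1)→signed(b1,c6) ✗  (a1,c6,b4)→signed(b4,c6) ✓  (a2,c1,b1)→signed(b1,c1) ✓  (a2,c3,b2)→signed(b2,c3) ✓  (a3,c3,b3)→signed(b3,c3) ✓  (a3,c4,b4)→signed(b4,c4) ✗
Counterexamples (restrictor triples failing the scope): 2.

2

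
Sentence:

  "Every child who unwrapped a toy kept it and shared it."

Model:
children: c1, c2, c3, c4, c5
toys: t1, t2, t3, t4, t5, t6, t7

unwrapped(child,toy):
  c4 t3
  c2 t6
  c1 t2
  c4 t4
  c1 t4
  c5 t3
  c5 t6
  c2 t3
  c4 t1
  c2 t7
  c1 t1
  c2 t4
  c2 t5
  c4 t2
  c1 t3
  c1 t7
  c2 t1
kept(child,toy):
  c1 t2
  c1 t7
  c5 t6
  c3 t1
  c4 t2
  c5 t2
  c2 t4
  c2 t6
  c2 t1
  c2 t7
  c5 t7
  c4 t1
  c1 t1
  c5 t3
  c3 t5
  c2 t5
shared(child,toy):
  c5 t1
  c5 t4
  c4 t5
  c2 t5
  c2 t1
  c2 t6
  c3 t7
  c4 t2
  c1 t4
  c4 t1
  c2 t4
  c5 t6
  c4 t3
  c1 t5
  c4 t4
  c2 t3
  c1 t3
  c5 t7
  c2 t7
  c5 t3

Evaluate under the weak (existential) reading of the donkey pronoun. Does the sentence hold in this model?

"it" takes "a toy" as antecedent — a donkey pronoun bound across the clause boundary.
Weak reading: every child c with some unwrapped-toy has at least one unwrapped-toy t such that kept(c,t) ∧ shared(c,t).
Per child: c1:✗  c2:✓  c4:✓  c5:✓
c1 has no witness among its unwrapped-toys.

False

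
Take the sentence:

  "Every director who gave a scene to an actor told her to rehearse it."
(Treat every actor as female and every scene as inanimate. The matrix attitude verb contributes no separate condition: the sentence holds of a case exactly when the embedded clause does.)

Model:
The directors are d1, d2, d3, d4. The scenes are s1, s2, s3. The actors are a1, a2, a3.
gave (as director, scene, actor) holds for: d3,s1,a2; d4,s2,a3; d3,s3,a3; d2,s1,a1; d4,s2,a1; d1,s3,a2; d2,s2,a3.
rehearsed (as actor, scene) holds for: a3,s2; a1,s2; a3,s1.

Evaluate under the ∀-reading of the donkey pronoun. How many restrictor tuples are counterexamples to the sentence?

4

"her" takes "an actor" as antecedent and "it" takes "a scene"; both are donkey pronouns co-varying with the restrictor.
Strong reading: for every (d,s,a) with gave(d,s,a), rehearsed(a,s).
Restrictor triples: (d1,s3,a2)→rehearsed(a2,s3) ✗  (d2,s1,a1)→rehearsed(a1,s1) ✗  (d2,s2,a3)→rehearsed(a3,s2) ✓  (d3,s1,a2)→rehearsed(a2,s1) ✗  (d3,s3,a3)→rehearsed(a3,s3) ✗  (d4,s2,a1)→rehearsed(a1,s2) ✓  (d4,s2,a3)→rehearsed(a3,s2) ✓
Counterexamples (restrictor triples failing the scope): 4.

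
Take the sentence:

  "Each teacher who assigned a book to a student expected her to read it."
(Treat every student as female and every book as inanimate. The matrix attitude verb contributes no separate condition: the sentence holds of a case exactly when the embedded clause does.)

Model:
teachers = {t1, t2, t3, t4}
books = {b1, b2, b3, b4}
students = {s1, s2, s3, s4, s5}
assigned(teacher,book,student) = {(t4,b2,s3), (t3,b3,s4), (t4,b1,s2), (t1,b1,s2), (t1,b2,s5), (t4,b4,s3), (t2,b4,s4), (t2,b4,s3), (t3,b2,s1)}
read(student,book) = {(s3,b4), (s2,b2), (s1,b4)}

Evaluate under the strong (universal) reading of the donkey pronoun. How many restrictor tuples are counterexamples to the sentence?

7

"her" takes "a student" as antecedent and "it" takes "a book"; both are donkey pronouns co-varying with the restrictor.
Strong reading: for every (t,b,s) with assigned(t,b,s), read(s,b).
Restrictor triples: (t1,b1,s2)→read(s2,b1) ✗  (t1,b2,s5)→read(s5,b2) ✗  (t2,b4,s3)→read(s3,b4) ✓  (t2,b4,s4)→read(s4,b4) ✗  (t3,b2,s1)→read(s1,b2) ✗  (t3,b3,s4)→read(s4,b3) ✗  (t4,b1,s2)→read(s2,b1) ✗  (t4,b2,s3)→read(s3,b2) ✗  (t4,b4,s3)→read(s3,b4) ✓
Counterexamples (restrictor triples failing the scope): 7.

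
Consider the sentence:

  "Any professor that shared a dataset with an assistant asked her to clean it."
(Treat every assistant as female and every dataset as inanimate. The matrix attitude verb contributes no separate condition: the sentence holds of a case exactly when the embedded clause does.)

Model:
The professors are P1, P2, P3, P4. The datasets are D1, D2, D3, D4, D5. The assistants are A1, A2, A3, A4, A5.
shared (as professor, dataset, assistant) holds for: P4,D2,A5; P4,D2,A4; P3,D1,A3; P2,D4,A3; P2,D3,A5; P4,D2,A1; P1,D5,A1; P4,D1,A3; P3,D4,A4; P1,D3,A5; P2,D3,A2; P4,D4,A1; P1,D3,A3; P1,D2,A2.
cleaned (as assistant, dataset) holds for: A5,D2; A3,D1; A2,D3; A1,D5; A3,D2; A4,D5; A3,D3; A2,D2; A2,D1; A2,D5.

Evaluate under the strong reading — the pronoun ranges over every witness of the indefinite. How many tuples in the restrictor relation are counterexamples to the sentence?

7

"her" takes "an assistant" as antecedent and "it" takes "a dataset"; both are donkey pronouns co-varying with the restrictor.
Strong reading: for every (p,d,a) with shared(p,d,a), cleaned(a,d).
Restrictor triples: (P1,D2,A2)→cleaned(A2,D2) ✓  (P1,D3,A3)→cleaned(A3,D3) ✓  (P1,D3,A5)→cleaned(A5,D3) ✗  (P1,D5,A1)→cleaned(A1,D5) ✓  (P2,D3,A2)→cleaned(A2,D3) ✓  (P2,D3,A5)→cleaned(A5,D3) ✗  (P2,D4,A3)→cleaned(A3,D4) ✗  (P3,D1,A3)→cleaned(A3,D1) ✓  (P3,D4,A4)→cleaned(A4,D4) ✗  (P4,D1,A3)→cleaned(A3,D1) ✓  (P4,D2,A1)→cleaned(A1,D2) ✗  (P4,D2,A4)→cleaned(A4,D2) ✗  (P4,D2,A5)→cleaned(A5,D2) ✓  (P4,D4,A1)→cleaned(A1,D4) ✗
Counterexamples (restrictor triples failing the scope): 7.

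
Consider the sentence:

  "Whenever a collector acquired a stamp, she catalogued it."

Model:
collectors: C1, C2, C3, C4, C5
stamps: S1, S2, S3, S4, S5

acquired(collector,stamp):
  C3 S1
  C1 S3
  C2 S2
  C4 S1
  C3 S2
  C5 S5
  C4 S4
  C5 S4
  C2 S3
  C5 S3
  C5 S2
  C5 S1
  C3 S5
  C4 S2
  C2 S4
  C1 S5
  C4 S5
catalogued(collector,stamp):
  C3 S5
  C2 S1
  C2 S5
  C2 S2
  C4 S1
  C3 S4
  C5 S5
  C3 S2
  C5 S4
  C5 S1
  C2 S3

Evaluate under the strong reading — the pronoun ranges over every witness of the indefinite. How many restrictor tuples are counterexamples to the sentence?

9

"it" takes "a stamp" as antecedent — a donkey pronoun bound across the clause boundary.
Strong reading: for every (c,s) with acquired(c,s), catalogued(c,s).
Restrictor pairs: (C1,S3) ✗  (C1,S5) ✗  (C2,S2) ✓  (C2,S3) ✓  (C2,S4) ✗  (C3,S1) ✗  (C3,S2) ✓  (C3,S5) ✓  (C4,S1) ✓  (C4,S2) ✗  (C4,S4) ✗  (C4,S5) ✗  (C5,S1) ✓  (C5,S2) ✗  (C5,S3) ✗  (C5,S4) ✓  (C5,S5) ✓
Counterexamples (restrictor pairs failing the scope): 9.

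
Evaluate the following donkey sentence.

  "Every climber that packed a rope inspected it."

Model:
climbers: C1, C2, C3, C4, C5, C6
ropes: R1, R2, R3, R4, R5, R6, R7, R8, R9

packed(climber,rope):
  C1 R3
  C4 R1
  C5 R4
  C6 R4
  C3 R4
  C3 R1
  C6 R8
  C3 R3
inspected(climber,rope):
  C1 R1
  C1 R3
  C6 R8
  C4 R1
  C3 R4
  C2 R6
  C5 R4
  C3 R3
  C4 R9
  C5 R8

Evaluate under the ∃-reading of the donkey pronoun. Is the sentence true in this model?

True

"it" takes "a rope" as antecedent — a donkey pronoun bound across the clause boundary.
Weak reading: every climber c with some packed-rope has at least one packed-rope r such that inspected(c,r).
Per climber: C1:✓  C3:✓  C4:✓  C5:✓  C6:✓
Every climber in the restrictor has a witness.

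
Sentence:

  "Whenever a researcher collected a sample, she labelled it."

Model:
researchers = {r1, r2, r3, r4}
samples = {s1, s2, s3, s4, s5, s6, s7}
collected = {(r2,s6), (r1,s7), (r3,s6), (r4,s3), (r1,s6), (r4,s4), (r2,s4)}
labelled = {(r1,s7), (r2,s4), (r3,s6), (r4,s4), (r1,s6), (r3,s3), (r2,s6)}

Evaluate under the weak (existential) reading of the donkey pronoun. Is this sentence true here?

"it" takes "a sample" as antecedent — a donkey pronoun bound across the clause boundary.
Weak reading: every researcher r with some collected-sample has at least one collected-sample s such that labelled(r,s).
Per researcher: r1:✓  r2:✓  r3:✓  r4:✓
Every researcher in the restrictor has a witness.

True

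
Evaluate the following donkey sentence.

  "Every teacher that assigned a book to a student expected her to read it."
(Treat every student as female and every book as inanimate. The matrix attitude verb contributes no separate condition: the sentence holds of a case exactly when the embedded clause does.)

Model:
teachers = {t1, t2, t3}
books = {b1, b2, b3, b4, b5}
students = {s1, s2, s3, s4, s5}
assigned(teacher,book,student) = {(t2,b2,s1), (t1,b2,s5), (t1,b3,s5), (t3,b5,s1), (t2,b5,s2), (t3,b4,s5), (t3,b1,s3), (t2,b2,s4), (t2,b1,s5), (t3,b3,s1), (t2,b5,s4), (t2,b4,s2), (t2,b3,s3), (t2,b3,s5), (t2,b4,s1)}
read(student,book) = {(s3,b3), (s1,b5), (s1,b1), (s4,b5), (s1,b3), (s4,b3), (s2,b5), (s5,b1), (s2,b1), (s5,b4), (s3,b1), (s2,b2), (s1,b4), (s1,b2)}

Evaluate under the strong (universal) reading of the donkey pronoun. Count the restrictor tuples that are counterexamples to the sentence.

5

"her" takes "a student" as antecedent and "it" takes "a book"; both are donkey pronouns co-varying with the restrictor.
Strong reading: for every (t,b,s) with assigned(t,b,s), read(s,b).
Restrictor triples: (t1,b2,s5)→read(s5,b2) ✗  (t1,b3,s5)→read(s5,b3) ✗  (t2,b1,s5)→read(s5,b1) ✓  (t2,b2,s1)→read(s1,b2) ✓  (t2,b2,s4)→read(s4,b2) ✗  (t2,b3,s3)→read(s3,b3) ✓  (t2,b3,s5)→read(s5,b3) ✗  (t2,b4,s1)→read(s1,b4) ✓  (t2,b4,s2)→read(s2,b4) ✗  (t2,b5,s2)→read(s2,b5) ✓  (t2,b5,s4)→read(s4,b5) ✓  (t3,b1,s3)→read(s3,b1) ✓  (t3,b3,s1)→read(s1,b3) ✓  (t3,b4,s5)→read(s5,b4) ✓  (t3,b5,s1)→read(s1,b5) ✓
Counterexamples (restrictor triples failing the scope): 5.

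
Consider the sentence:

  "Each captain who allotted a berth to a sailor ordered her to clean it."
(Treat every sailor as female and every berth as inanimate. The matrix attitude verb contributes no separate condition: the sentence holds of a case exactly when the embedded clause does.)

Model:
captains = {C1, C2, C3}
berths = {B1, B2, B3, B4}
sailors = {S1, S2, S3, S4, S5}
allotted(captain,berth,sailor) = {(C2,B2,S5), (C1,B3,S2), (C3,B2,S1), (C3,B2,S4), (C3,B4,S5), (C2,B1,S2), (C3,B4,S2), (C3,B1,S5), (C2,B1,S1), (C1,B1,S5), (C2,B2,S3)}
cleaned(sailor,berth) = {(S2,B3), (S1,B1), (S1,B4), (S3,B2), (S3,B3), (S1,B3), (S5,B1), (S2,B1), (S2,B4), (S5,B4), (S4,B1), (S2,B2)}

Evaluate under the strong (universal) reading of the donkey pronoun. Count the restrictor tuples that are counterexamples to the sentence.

"her" takes "a sailor" as antecedent and "it" takes "a berth"; both are donkey pronouns co-varying with the restrictor.
Strong reading: for every (c,b,s) with allotted(c,b,s), cleaned(s,b).
Restrictor triples: (C1,B1,S5)→cleaned(S5,B1) ✓  (C1,B3,S2)→cleaned(S2,B3) ✓  (C2,B1,S1)→cleaned(S1,B1) ✓  (C2,B1,S2)→cleaned(S2,B1) ✓  (C2,B2,S3)→cleaned(S3,B2) ✓  (C2,B2,S5)→cleaned(S5,B2) ✗  (C3,B1,S5)→cleaned(S5,B1) ✓  (C3,B2,S1)→cleaned(S1,B2) ✗  (C3,B2,S4)→cleaned(S4,B2) ✗  (C3,B4,S2)→cleaned(S2,B4) ✓  (C3,B4,S5)→cleaned(S5,B4) ✓
Counterexamples (restrictor triples failing the scope): 3.

3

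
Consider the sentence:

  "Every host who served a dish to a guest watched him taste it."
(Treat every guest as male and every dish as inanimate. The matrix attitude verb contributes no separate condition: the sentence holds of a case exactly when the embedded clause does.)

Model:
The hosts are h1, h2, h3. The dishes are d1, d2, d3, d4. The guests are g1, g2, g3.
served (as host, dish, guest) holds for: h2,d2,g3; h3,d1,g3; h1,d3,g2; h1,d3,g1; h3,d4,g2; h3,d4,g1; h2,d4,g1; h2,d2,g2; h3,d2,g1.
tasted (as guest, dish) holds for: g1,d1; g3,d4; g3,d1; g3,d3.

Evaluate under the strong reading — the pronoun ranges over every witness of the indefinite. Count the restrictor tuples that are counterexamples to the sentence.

8

"him" takes "a guest" as antecedent and "it" takes "a dish"; both are donkey pronouns co-varying with the restrictor.
Strong reading: for every (h,d,g) with served(h,d,g), tasted(g,d).
Restrictor triples: (h1,d3,g1)→tasted(g1,d3) ✗  (h1,d3,g2)→tasted(g2,d3) ✗  (h2,d2,g2)→tasted(g2,d2) ✗  (h2,d2,g3)→tasted(g3,d2) ✗  (h2,d4,g1)→tasted(g1,d4) ✗  (h3,d1,g3)→tasted(g3,d1) ✓  (h3,d2,g1)→tasted(g1,d2) ✗  (h3,d4,g1)→tasted(g1,d4) ✗  (h3,d4,g2)→tasted(g2,d4) ✗
Counterexamples (restrictor triples failing the scope): 8.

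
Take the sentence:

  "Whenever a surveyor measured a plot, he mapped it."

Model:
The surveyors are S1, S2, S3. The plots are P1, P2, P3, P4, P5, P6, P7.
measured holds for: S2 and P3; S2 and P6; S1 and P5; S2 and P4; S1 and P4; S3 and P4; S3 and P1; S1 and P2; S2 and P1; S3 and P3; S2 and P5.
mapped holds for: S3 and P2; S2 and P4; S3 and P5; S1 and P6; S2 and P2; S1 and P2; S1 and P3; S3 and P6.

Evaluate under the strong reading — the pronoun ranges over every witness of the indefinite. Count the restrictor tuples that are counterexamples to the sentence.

9

"it" takes "a plot" as antecedent — a donkey pronoun bound across the clause boundary.
Strong reading: for every (s,p) with measured(s,p), mapped(s,p).
Restrictor pairs: (S1,P2) ✓  (S1,P4) ✗  (S1,P5) ✗  (S2,P1) ✗  (S2,P3) ✗  (S2,P4) ✓  (S2,P5) ✗  (S2,P6) ✗  (S3,P1) ✗  (S3,P3) ✗  (S3,P4) ✗
Counterexamples (restrictor pairs failing the scope): 9.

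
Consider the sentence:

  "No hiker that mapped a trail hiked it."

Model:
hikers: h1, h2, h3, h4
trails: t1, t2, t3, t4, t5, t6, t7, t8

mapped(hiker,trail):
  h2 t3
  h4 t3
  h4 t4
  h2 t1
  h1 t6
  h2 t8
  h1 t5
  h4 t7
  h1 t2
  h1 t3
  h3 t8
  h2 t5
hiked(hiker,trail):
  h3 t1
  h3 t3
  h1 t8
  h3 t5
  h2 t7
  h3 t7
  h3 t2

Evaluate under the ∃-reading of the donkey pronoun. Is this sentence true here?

"it" takes "a trail" as antecedent — a donkey pronoun bound across the clause boundary.
Truth condition: for no (h,t) with mapped(h,t) does hiked(h,t) hold.
Restrictor pairs — does the scope hold? (h1,t2):fails  (h1,t3):fails  (h1,t5):fails  (h1,t6):fails  (h2,t1):fails  (h2,t3):fails  (h2,t5):fails  (h2,t8):fails  (h3,t8):fails  (h4,t3):fails  (h4,t4):fails  (h4,t7):fails
Scope holds for no restrictor pair, so the sentence is true.

True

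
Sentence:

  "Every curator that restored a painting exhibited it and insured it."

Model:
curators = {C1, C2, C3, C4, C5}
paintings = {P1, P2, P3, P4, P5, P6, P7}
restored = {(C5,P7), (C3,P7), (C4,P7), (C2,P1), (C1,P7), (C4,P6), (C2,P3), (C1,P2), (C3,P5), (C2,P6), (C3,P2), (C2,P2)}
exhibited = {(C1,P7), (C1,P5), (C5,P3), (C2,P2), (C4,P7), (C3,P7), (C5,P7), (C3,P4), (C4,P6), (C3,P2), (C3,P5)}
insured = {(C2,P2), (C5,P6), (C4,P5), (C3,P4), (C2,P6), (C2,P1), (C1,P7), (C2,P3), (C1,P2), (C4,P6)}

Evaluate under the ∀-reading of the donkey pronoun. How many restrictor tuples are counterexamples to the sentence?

9

"it" takes "a painting" as antecedent — a donkey pronoun bound across the clause boundary.
Strong reading: for every (c,p) with restored(c,p), exhibited(c,p) ∧ insured(c,p).
Restrictor pairs: (C1,P2) ✗  (C1,P7) ✓  (C2,P1) ✗  (C2,P2) ✓  (C2,P3) ✗  (C2,P6) ✗  (C3,P2) ✗  (C3,P5) ✗  (C3,P7) ✗  (C4,P6) ✓  (C4,P7) ✗  (C5,P7) ✗
Counterexamples (restrictor pairs failing the scope): 9.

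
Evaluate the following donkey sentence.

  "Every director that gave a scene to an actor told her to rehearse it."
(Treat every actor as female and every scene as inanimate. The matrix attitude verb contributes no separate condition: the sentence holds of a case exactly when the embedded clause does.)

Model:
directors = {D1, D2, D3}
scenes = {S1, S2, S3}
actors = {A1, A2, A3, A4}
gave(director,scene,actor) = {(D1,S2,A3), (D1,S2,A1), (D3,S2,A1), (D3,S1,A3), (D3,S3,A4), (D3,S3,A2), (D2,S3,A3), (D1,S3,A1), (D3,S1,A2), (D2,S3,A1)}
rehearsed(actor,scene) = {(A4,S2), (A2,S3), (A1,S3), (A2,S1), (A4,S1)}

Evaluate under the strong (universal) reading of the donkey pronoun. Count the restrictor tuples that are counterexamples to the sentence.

"her" takes "an actor" as antecedent and "it" takes "a scene"; both are donkey pronouns co-varying with the restrictor.
Strong reading: for every (d,s,a) with gave(d,s,a), rehearsed(a,s).
Restrictor triples: (D1,S2,A1)→rehearsed(A1,S2) ✗  (D1,S2,A3)→rehearsed(A3,S2) ✗  (D1,S3,A1)→rehearsed(A1,S3) ✓  (D2,S3,A1)→rehearsed(A1,S3) ✓  (D2,S3,A3)→rehearsed(A3,S3) ✗  (D3,S1,A2)→rehearsed(A2,S1) ✓  (D3,S1,A3)→rehearsed(A3,S1) ✗  (D3,S2,A1)→rehearsed(A1,S2) ✗  (D3,S3,A2)→rehearsed(A2,S3) ✓  (D3,S3,A4)→rehearsed(A4,S3) ✗
Counterexamples (restrictor triples failing the scope): 6.

6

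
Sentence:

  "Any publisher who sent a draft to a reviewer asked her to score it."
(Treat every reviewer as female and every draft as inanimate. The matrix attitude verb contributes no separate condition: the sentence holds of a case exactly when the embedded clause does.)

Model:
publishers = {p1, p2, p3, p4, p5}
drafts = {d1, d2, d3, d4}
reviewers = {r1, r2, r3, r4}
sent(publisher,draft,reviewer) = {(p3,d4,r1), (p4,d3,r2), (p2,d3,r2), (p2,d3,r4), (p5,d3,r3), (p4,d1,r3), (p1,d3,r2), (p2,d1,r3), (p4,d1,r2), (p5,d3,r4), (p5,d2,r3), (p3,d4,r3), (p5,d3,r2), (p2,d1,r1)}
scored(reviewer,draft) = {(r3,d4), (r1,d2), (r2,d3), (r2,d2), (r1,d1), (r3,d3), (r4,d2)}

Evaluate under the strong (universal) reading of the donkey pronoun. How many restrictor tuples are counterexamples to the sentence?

"her" takes "a reviewer" as antecedent and "it" takes "a draft"; both are donkey pronouns co-varying with the restrictor.
Strong reading: for every (p,d,r) with sent(p,d,r), scored(r,d).
Restrictor triples: (p1,d3,r2)→scored(r2,d3) ✓  (p2,d1,r1)→scored(r1,d1) ✓  (p2,d1,r3)→scored(r3,d1) ✗  (p2,d3,r2)→scored(r2,d3) ✓  (p2,d3,r4)→scored(r4,d3) ✗  (p3,d4,r1)→scored(r1,d4) ✗  (p3,d4,r3)→scored(r3,d4) ✓  (p4,d1,r2)→scored(r2,d1) ✗  (p4,d1,r3)→scored(r3,d1) ✗  (p4,d3,r2)→scored(r2,d3) ✓  (p5,d2,r3)→scored(r3,d2) ✗  (p5,d3,r2)→scored(r2,d3) ✓  (p5,d3,r3)→scored(r3,d3) ✓  (p5,d3,r4)→scored(r4,d3) ✗
Counterexamples (restrictor triples failing the scope): 7.

7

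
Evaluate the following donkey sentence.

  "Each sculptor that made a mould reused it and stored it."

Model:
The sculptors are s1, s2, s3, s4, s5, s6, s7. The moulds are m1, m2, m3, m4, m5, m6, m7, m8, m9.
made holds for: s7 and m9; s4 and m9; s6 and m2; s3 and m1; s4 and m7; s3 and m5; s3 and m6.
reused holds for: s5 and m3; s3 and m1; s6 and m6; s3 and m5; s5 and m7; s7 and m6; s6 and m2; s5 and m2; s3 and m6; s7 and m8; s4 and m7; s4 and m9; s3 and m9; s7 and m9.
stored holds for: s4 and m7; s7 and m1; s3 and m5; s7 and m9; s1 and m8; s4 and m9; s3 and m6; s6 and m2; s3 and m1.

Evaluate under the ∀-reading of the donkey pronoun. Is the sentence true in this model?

True

"it" takes "a mould" as antecedent — a donkey pronoun bound across the clause boundary.
Strong reading: for every (s,m) with made(s,m), reused(s,m) ∧ stored(s,m).
Restrictor pairs: (s3,m1) ✓  (s3,m5) ✓  (s3,m6) ✓  (s4,m7) ✓  (s4,m9) ✓  (s6,m2) ✓  (s7,m9) ✓
Every restrictor pair satisfies the scope.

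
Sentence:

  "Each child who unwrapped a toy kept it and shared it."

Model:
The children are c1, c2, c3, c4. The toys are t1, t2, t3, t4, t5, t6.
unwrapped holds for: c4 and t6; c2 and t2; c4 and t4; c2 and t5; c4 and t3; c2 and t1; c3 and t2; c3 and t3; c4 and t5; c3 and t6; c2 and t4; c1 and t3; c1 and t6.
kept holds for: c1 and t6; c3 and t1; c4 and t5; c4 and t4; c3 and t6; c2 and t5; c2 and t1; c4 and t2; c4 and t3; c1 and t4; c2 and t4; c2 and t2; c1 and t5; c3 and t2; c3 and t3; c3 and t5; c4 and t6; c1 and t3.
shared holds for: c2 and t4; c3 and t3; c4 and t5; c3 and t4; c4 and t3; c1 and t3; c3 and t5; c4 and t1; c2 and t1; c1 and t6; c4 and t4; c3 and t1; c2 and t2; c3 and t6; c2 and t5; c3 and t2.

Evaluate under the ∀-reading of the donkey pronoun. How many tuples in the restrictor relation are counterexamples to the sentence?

"it" takes "a toy" as antecedent — a donkey pronoun bound across the clause boundary.
Strong reading: for every (c,t) with unwrapped(c,t), kept(c,t) ∧ shared(c,t).
Restrictor pairs: (c1,t3) ✓  (c1,t6) ✓  (c2,t1) ✓  (c2,t2) ✓  (c2,t4) ✓  (c2,t5) ✓  (c3,t2) ✓  (c3,t3) ✓  (c3,t6) ✓  (c4,t3) ✓  (c4,t4) ✓  (c4,t5) ✓  (c4,t6) ✗
Counterexamples (restrictor pairs failing the scope): 1.

1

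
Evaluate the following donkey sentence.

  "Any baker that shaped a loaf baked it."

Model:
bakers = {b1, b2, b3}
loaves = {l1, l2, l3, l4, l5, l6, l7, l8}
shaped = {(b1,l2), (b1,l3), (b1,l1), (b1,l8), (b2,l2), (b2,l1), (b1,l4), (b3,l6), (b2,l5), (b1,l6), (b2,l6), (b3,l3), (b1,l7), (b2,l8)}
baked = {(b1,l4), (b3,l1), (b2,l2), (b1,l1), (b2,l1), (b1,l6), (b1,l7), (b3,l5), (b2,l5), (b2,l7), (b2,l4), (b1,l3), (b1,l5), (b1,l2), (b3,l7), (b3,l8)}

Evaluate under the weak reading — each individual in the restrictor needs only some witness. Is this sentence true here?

False

"it" takes "a loaf" as antecedent — a donkey pronoun bound across the clause boundary.
Weak reading: every baker b with some shaped-loaf has at least one shaped-loaf l such that baked(b,l).
Per baker: b1:✓  b2:✓  b3:✗
b3 has no witness among its shaped-loaves.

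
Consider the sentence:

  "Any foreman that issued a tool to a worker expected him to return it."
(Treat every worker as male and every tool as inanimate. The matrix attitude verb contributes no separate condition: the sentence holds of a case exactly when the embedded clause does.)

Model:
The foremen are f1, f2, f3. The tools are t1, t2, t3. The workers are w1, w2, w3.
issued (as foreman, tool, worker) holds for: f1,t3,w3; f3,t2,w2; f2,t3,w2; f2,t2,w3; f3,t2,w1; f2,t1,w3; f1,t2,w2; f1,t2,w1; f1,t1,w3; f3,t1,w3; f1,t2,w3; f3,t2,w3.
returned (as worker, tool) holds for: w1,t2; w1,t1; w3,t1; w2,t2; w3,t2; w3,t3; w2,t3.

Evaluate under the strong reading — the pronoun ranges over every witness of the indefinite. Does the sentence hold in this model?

True

"him" takes "a worker" as antecedent and "it" takes "a tool"; both are donkey pronouns co-varying with the restrictor.
Strong reading: for every (f,t,w) with issued(f,t,w), returned(w,t).
Restrictor triples: (f1,t1,w3)→returned(w3,t1) ✓  (f1,t2,w1)→returned(w1,t2) ✓  (f1,t2,w2)→returned(w2,t2) ✓  (f1,t2,w3)→returned(w3,t2) ✓  (f1,t3,w3)→returned(w3,t3) ✓  (f2,t1,w3)→returned(w3,t1) ✓  (f2,t2,w3)→returned(w3,t2) ✓  (f2,t3,w2)→returned(w2,t3) ✓  (f3,t1,w3)→returned(w3,t1) ✓  (f3,t2,w1)→returned(w1,t2) ✓  (f3,t2,w2)→returned(w2,t2) ✓  (f3,t2,w3)→returned(w3,t2) ✓
Every restrictor triple satisfies the scope.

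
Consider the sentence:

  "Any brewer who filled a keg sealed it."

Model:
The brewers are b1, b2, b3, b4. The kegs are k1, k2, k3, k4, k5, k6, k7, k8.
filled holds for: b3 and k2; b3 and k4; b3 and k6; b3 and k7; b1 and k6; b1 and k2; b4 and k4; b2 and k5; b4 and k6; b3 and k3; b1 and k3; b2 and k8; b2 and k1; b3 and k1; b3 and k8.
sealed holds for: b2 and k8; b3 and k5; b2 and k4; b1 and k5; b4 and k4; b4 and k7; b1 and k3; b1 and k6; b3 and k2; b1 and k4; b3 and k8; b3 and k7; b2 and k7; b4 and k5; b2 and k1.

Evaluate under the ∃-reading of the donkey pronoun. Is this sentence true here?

True

"it" takes "a keg" as antecedent — a donkey pronoun bound across the clause boundary.
Weak reading: every brewer b with some filled-keg has at least one filled-keg k such that sealed(b,k).
Per brewer: b1:✓  b2:✓  b3:✓  b4:✓
Every brewer in the restrictor has a witness.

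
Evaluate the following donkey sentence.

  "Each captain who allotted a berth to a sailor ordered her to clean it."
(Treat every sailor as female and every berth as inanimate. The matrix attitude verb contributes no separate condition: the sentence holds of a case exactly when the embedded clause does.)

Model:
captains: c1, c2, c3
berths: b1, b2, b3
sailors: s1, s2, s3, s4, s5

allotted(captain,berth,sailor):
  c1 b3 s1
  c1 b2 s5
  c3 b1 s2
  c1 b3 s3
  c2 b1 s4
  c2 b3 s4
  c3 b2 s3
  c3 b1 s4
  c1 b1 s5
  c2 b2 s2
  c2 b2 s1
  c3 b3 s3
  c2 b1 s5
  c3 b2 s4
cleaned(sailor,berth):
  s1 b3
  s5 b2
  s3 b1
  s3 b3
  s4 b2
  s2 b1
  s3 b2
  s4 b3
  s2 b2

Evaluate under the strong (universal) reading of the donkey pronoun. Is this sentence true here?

"her" takes "a sailor" as antecedent and "it" takes "a berth"; both are donkey pronouns co-varying with the restrictor.
Strong reading: for every (c,b,s) with allotted(c,b,s), cleaned(s,b).
Restrictor triples: (c1,b1,s5)→cleaned(s5,b1) ✗  (c1,b2,s5)→cleaned(s5,b2) ✓  (c1,b3,s1)→cleaned(s1,b3) ✓  (c1,b3,s3)→cleaned(s3,b3) ✓  (c2,b1,s4)→cleaned(s4,b1) ✗  (c2,b1,s5)→cleaned(s5,b1) ✗  (c2,b2,s1)→cleaned(s1,b2) ✗  (c2,b2,s2)→cleaned(s2,b2) ✓  (c2,b3,s4)→cleaned(s4,b3) ✓  (c3,b1,s2)→cleaned(s2,b1) ✓  (c3,b1,s4)→cleaned(s4,b1) ✗  (c3,b2,s3)→cleaned(s3,b2) ✓  (c3,b2,s4)→cleaned(s4,b2) ✓  (c3,b3,s3)→cleaned(s3,b3) ✓
Counterexample: (c1,b1,s5) — cleaned(s5,b1) does not hold.

False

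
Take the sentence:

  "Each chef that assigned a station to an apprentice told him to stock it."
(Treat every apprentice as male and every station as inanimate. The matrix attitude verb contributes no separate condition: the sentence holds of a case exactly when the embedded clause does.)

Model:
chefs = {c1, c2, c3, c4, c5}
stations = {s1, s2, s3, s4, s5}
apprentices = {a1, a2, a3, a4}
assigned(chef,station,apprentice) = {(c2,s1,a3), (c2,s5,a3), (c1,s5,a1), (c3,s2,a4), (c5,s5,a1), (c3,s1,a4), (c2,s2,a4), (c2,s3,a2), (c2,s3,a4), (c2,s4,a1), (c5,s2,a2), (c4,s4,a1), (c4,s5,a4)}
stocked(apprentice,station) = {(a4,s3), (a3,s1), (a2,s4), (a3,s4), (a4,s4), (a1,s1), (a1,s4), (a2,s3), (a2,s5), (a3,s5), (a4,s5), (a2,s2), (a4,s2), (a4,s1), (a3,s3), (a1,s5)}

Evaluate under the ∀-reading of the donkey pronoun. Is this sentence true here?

True

"him" takes "an apprentice" as antecedent and "it" takes "a station"; both are donkey pronouns co-varying with the restrictor.
Strong reading: for every (c,s,a) with assigned(c,s,a), stocked(a,s).
Restrictor triples: (c1,s5,a1)→stocked(a1,s5) ✓  (c2,s1,a3)→stocked(a3,s1) ✓  (c2,s2,a4)→stocked(a4,s2) ✓  (c2,s3,a2)→stocked(a2,s3) ✓  (c2,s3,a4)→stocked(a4,s3) ✓  (c2,s4,a1)→stocked(a1,s4) ✓  (c2,s5,a3)→stocked(a3,s5) ✓  (c3,s1,a4)→stocked(a4,s1) ✓  (c3,s2,a4)→stocked(a4,s2) ✓  (c4,s4,a1)→stocked(a1,s4) ✓  (c4,s5,a4)→stocked(a4,s5) ✓  (c5,s2,a2)→stocked(a2,s2) ✓  (c5,s5,a1)→stocked(a1,s5) ✓
Every restrictor triple satisfies the scope.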